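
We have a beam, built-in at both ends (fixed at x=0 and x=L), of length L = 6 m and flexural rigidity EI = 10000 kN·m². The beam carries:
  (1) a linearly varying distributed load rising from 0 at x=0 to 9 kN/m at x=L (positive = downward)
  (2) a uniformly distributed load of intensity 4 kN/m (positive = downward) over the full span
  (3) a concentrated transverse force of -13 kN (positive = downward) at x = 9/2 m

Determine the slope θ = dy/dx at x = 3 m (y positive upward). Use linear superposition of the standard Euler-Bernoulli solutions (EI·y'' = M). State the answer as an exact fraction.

θ(3) = 261/3200000 rad

Load 1 — triangular load w₀=9 kN/m (0→w₀ over full span):
  θ_1 = -w₀(2x(L-x)(L-2x)(x+2L)+x²(L-x)²)/(120LEI) = -9·(2·3·(6-3)·(6-2·3)·(3+2·6)+3²·(6-3)²)/(120·6·10000) = -81/800000 rad
Load 2 — uniform load w=4 kN/m over full span:
  θ_2 = -wx(L-x)(L-2x)/(12EI) = -4·3·(6-3)·(6-2·3)/(12·10000) = 0 rad
Load 3 — point force P=-13 kN at a=9/2 m (b=L-a=3/2):
  θ_3 = -Pb²x(2aL-(3a+b)x)/(2L³EI)  [x≤a] = -(-13)·(3/2)²·3·(2·(9/2)·6-(3·(9/2)+(3/2))·3)/(2·6³·10000) = 117/640000 rad
Superposition: θ = Σ θ_i = 261/3200000 rad ≈ 0.000082 rad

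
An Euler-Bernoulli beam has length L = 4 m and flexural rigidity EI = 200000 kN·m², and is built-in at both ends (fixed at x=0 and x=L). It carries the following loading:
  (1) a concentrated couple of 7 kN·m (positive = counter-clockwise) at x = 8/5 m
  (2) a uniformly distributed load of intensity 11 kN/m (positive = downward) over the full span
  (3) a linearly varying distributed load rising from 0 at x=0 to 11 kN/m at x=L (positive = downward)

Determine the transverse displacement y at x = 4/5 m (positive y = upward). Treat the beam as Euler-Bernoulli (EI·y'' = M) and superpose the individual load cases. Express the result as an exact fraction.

y(4/5) = -8553/390625000 m

Load 1 — applied couple M₀=7 kN·m at a=8/5 m (b=L-a=12/5):
  y_1 = (R_Ax³/6 - M_Ax²/2)/EI  [x≤a] with R_A=63/25, M_A=21/25 = ((63/25)·(4/5)³/6 - (21/25)·(4/5)²/2)/200000 = -21/78125000 m
Load 2 — uniform load w=11 kN/m over full span:
  y_2 = -wx²(L-x)²/(24EI) = -11·(4/5)²·(4-(4/5))²/(24·200000) = -88/5859375 m
Load 3 — triangular load w₀=11 kN/m (0→w₀ over full span):
  y_3 = -w₀x²(L-x)²(x+2L)/(120LEI) = -11·(4/5)²·(4-(4/5))²·((4/5)+2·4)/(120·4·200000) = -968/146484375 m
Superposition: y = Σ y_i = -8553/390625000 m ≈ -0.000022 m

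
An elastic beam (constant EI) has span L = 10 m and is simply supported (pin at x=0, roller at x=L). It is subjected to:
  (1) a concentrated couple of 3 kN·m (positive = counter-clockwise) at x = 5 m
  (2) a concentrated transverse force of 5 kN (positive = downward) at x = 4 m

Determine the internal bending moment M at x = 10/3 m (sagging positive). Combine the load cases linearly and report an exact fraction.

M(10/3) = 11 kN·m

Load 1 — applied couple M₀=3 kN·m at a=5 m (b=L-a=5):
  M_1 = M₀x/L  [x≤a] = 3·(10/3)/10 = 1 kN·m
Load 2 — point force P=5 kN at a=4 m (b=L-a=6):
  M_2 = Pbx/L  [x≤a] = 5·6·(10/3)/10 = 10 kN·m
Superposition: M = Σ M_i = 11 kN·m ≈ 11.000000 kN·m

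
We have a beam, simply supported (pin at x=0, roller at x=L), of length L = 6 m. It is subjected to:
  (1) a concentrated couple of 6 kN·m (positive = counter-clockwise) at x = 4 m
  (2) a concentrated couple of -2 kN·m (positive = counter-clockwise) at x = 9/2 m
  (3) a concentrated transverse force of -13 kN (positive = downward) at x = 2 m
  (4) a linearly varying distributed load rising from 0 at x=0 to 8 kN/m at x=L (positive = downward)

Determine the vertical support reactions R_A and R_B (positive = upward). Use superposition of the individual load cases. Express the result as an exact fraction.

R_A = 0 kN, R_B = 11 kN

Load 1 — applied couple M₀=6 kN·m at a=4 m (b=L-a=2):
  R_A = M₀/L = 6/6 = 1 kN
  R_B = -M₀/L = -6/6 = -1 kN
Load 2 — applied couple M₀=-2 kN·m at a=9/2 m (b=L-a=3/2):
  R_A = M₀/L = (-2)/6 = -1/3 kN
  R_B = -M₀/L = -(-2)/6 = 1/3 kN
Load 3 — point force P=-13 kN at a=2 m (b=L-a=4):
  R_A = Pb/L = (-13)·4/6 = -26/3 kN
  R_B = Pa/L = (-13)·2/6 = -13/3 kN
Load 4 — triangular load w₀=8 kN/m (0→w₀ over full span):
  R_A = w₀L/6 = 8·6/6 = 8 kN
  R_B = w₀L/3 = 8·6/3 = 16 kN
Superposition: R_A = 0 kN, R_B = 11 kN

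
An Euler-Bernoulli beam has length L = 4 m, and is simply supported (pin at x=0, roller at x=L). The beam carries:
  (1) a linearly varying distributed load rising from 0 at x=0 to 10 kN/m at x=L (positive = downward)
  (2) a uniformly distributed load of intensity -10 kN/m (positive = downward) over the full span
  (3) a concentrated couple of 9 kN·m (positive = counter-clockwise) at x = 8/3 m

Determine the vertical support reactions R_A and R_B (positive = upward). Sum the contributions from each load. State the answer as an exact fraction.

R_A = -133/12 kN, R_B = -107/12 kN

Load 1 — triangular load w₀=10 kN/m (0→w₀ over full span):
  R_A = w₀L/6 = 10·4/6 = 20/3 kN
  R_B = w₀L/3 = 10·4/3 = 40/3 kN
Load 2 — uniform load w=-10 kN/m over full span:
  R_A = wL/2 = (-10)·4/2 = -20 kN
  R_B = wL/2 = (-10)·4/2 = -20 kN
Load 3 — applied couple M₀=9 kN·m at a=8/3 m (b=L-a=4/3):
  R_A = M₀/L = 9/4 kN
  R_B = -M₀/L = -9/4 kN
Superposition: R_A = -133/12 kN, R_B = -107/12 kN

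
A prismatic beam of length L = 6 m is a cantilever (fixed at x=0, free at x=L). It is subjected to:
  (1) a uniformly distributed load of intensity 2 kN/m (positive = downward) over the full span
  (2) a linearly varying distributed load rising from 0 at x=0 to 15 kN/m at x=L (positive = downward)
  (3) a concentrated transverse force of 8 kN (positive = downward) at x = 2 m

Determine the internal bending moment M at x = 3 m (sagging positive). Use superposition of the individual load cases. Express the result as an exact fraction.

M(3) = -261/4 kN·m

Load 1 — uniform load w=2 kN/m over full span:
  M_1 = -w(L-x)²/2 = -2·(6-3)²/2 = -9 kN·m
Load 2 — triangular load w₀=15 kN/m (0→w₀ over full span):
  M_2 = w₀Lx/2 - w₀L²/3 - w₀x³/(6L) = 15·6·3/2 - 15·6²/3 - 15·3³/(6·6) = -225/4 kN·m
Load 3 — point force P=8 kN at a=2 m (b=L-a=4):
  M_3 = 0  [x>a] = 0 kN·m
Superposition: M = Σ M_i = -261/4 kN·m ≈ -65.250000 kN·m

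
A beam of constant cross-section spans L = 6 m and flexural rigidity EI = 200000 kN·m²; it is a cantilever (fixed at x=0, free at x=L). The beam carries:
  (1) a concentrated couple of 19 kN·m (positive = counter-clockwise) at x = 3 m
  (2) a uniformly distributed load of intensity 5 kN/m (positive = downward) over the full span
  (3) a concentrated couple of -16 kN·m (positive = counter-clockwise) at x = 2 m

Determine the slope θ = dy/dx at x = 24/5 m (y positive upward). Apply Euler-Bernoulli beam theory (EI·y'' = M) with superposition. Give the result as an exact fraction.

θ(24/5) = -3839/5000000 rad

Load 1 — applied couple M₀=19 kN·m at a=3 m (b=L-a=3):
  θ_1 = M₀a/EI  [x>a] = 19·3/200000 = 57/200000 rad
Load 2 — uniform load w=5 kN/m over full span:
  θ_2 = -wx(x²-3Lx+3L²)/(6EI) = -5·(24/5)·((24/5)²-3·6·(24/5)+3·6²)/(6·200000) = -279/312500 rad
Load 3 — applied couple M₀=-16 kN·m at a=2 m (b=L-a=4):
  θ_3 = M₀a/EI  [x>a] = (-16)·2/200000 = -1/6250 rad
Superposition: θ = Σ θ_i = -3839/5000000 rad ≈ -0.000768 rad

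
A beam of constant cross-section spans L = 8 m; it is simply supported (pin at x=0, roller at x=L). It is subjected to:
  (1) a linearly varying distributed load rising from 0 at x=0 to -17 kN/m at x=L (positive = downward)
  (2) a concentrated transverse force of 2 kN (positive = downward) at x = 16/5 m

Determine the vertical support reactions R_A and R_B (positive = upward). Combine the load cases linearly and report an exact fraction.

R_A = -322/15 kN, R_B = -668/15 kN

Load 1 — triangular load w₀=-17 kN/m (0→w₀ over full span):
  R_A = w₀L/6 = (-17)·8/6 = -68/3 kN
  R_B = w₀L/3 = (-17)·8/3 = -136/3 kN
Load 2 — point force P=2 kN at a=16/5 m (b=L-a=24/5):
  R_A = Pb/L = 2·(24/5)/8 = 6/5 kN
  R_B = Pa/L = 2·(16/5)/8 = 4/5 kN
Superposition: R_A = -322/15 kN, R_B = -668/15 kN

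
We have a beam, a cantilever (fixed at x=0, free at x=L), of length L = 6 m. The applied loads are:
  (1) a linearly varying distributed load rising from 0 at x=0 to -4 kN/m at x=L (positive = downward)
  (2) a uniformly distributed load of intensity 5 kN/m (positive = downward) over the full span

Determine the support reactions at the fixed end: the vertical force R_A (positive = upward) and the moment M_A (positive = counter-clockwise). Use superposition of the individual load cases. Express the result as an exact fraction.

R_A = 18 kN, M_A = 42 kN·m

Load 1 — triangular load w₀=-4 kN/m (0→w₀ over full span):
  R_A = w₀L/2 = (-4)·6/2 = -12 kN
  M_A = w₀L²/3 = (-4)·6²/3 = -48 kN·m
Load 2 — uniform load w=5 kN/m over full span:
  R_A = wL = 5·6 = 30 kN
  M_A = wL²/2 = 5·6²/2 = 90 kN·m
Superposition: R_A = 18 kN, M_A = 42 kN·m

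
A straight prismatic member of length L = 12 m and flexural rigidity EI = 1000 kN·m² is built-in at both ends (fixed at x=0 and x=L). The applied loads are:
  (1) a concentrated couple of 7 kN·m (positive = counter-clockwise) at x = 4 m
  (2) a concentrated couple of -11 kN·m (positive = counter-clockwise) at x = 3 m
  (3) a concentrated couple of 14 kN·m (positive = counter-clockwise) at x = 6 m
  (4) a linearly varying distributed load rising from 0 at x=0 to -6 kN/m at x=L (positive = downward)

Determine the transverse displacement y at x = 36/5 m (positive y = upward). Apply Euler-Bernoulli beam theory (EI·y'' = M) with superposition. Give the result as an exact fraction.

y(36/5) = 1213181/7812500 m

Load 1 — applied couple M₀=7 kN·m at a=4 m (b=L-a=8):
  y_1 = (R_Ax³/6 - M_Ax²/2 - M₀(x-a)²/2)/EI  [x>a] with R_A=7/9, M_A=0 = ((7/9)·(36/5)³/6 - 0·(36/5)²/2 - 7·((36/5)-4)²/2)/1000 = 196/15625 m
Load 2 — applied couple M₀=-11 kN·m at a=3 m (b=L-a=9):
  y_2 = (R_Ax³/6 - M_Ax²/2 - M₀(x-a)²/2)/EI  [x>a] with R_A=-33/32, M_A=33/16 = ((-33/32)·(36/5)³/6 - (33/16)·(36/5)²/2 - (-11)·((36/5)-3)²/2)/1000 = -1287/62500 m
Load 3 — applied couple M₀=14 kN·m at a=6 m (b=L-a=6):
  y_3 = (R_Ax³/6 - M_Ax²/2 - M₀(x-a)²/2)/EI  [x>a] with R_A=7/4, M_A=7/2 = ((7/4)·(36/5)³/6 - (7/2)·(36/5)²/2 - 14·((36/5)-6)²/2)/1000 = 126/15625 m
Load 4 — triangular load w₀=-6 kN/m (0→w₀ over full span):
  y_4 = -w₀x²(L-x)²(x+2L)/(120LEI) = -(-6)·(36/5)²·(12-(36/5))²·((36/5)+2·12)/(120·12·1000) = 303264/1953125 m
Superposition: y = Σ y_i = 1213181/7812500 m ≈ 0.155287 m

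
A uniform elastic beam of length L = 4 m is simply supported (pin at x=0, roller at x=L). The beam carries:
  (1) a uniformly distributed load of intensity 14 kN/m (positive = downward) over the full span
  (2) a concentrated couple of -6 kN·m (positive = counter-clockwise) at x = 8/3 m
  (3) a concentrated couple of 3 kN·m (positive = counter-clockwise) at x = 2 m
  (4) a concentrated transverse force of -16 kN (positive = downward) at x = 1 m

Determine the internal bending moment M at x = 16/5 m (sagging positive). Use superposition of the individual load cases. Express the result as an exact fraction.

Load 1 — uniform load w=14 kN/m over full span:
  M_1 = wx(L-x)/2 = 14·(16/5)·(4-(16/5))/2 = 448/25 kN·m
Load 2 — applied couple M₀=-6 kN·m at a=8/3 m (b=L-a=4/3):
  M_2 = M₀x/L - M₀  [x>a] = (-6)·(16/5)/4 - (-6) = 6/5 kN·m
Load 3 — applied couple M₀=3 kN·m at a=2 m (b=L-a=2):
  M_3 = M₀x/L - M₀  [x>a] = 3·(16/5)/4 - 3 = -3/5 kN·m
Load 4 — point force P=-16 kN at a=1 m (b=L-a=3):
  M_4 = Pa(L-x)/L  [x>a] = (-16)·1·(4-(16/5))/4 = -16/5 kN·m
Superposition: M = Σ M_i = 383/25 kN·m ≈ 15.320000 kN·m

M(16/5) = 383/25 kN·m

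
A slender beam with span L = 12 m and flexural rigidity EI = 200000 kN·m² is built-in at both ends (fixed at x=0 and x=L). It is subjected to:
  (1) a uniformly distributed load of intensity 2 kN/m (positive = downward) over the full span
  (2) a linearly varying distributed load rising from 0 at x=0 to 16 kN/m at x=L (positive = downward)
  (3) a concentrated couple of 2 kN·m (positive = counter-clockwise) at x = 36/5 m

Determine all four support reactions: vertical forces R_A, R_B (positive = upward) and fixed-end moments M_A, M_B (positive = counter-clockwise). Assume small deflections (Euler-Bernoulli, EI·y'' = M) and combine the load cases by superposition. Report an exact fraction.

R_A = 1026/25 kN, M_A = 2536/25 kN·m, R_B = 1974/25 kN, M_B = -3474/25 kN·m

Load 1 — uniform load w=2 kN/m over full span:
  R_A = wL/2 = 2·12/2 = 12 kN
  M_A = wL²/12 = 2·12²/12 = 24 kN·m
  R_B = wL/2 = 2·12/2 = 12 kN
  M_B = -wL²/12 = -2·12²/12 = -24 kN·m
Load 2 — triangular load w₀=16 kN/m (0→w₀ over full span):
  R_A = 3w₀L/20 = 3·16·12/20 = 144/5 kN
  M_A = w₀L²/30 = 16·12²/30 = 384/5 kN·m
  R_B = 7w₀L/20 = 7·16·12/20 = 336/5 kN
  M_B = -w₀L²/20 = -16·12²/20 = -576/5 kN·m
Load 3 — applied couple M₀=2 kN·m at a=36/5 m (b=L-a=24/5):
  R_A = 6M₀ab/L³ = 6·2·(36/5)·(24/5)/12³ = 6/25 kN
  M_A = M₀b(2a-b)/L² = 2·(24/5)·(2·(36/5)-(24/5))/12² = 16/25 kN·m
  R_B = -6M₀ab/L³ = -6·2·(36/5)·(24/5)/12³ = -6/25 kN
  M_B = M₀a(2b-a)/L² = 2·(36/5)·(2·(24/5)-(36/5))/12² = 6/25 kN·m
Superposition: R_A = 1026/25 kN, M_A = 2536/25 kN·m, R_B = 1974/25 kN, M_B = -3474/25 kN·m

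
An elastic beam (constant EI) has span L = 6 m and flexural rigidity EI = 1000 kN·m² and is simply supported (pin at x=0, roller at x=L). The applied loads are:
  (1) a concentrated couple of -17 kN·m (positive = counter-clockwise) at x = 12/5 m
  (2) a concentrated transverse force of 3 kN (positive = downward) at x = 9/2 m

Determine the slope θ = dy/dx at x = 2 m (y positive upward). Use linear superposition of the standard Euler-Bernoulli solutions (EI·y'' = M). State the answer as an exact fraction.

θ(2) = -23389/2400000 rad

Load 1 — applied couple M₀=-17 kN·m at a=12/5 m (b=L-a=18/5):
  θ_1 = (M₀x²/(2L)+C₁)/EI  [x≤a] with C₁=M₀(3b²-L²)/(6L)=-34/25 = ((-17)·2²/(2·6)+(-34/25))/1000 = -527/75000 rad
Load 2 — point force P=3 kN at a=9/2 m (b=L-a=3/2):
  θ_2 = -Pb(L²-b²-3x²)/(6LEI)  [x≤a] = -3·(3/2)·(6²-(3/2)²-3·2²)/(6·6·1000) = -87/32000 rad
Superposition: θ = Σ θ_i = -23389/2400000 rad ≈ -0.009745 rad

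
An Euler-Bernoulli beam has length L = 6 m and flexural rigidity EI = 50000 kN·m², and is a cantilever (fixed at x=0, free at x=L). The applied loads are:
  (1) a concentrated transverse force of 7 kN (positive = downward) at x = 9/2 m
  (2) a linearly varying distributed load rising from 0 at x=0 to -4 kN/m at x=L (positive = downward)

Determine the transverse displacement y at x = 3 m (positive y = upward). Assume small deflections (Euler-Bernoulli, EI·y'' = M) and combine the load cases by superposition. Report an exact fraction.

y(3) = 531/500000 m

Load 1 — point force P=7 kN at a=9/2 m (b=L-a=3/2):
  y_1 = -Px²(3a-x)/(6EI)  [x≤a] = -7·3²·(3·(9/2)-3)/(6·50000) = -441/200000 m
Load 2 — triangular load w₀=-4 kN/m (0→w₀ over full span):
  y_2 = (w₀Lx³/12-w₀L²x²/6-w₀x⁵/(120L))/EI = ((-4)·6·3³/12-(-4)·6²·3²/6-(-4)·3⁵/(120·6))/50000 = 3267/1000000 m
Superposition: y = Σ y_i = 531/500000 m ≈ 0.001062 m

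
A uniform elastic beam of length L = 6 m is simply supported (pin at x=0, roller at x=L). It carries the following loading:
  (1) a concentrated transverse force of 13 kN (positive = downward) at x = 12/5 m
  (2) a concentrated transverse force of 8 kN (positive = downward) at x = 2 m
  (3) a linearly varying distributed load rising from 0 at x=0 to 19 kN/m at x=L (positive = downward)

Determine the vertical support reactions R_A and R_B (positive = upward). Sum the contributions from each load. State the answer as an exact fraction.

Load 1 — point force P=13 kN at a=12/5 m (b=L-a=18/5):
  R_A = Pb/L = 13·(18/5)/6 = 39/5 kN
  R_B = Pa/L = 13·(12/5)/6 = 26/5 kN
Load 2 — point force P=8 kN at a=2 m (b=L-a=4):
  R_A = Pb/L = 8·4/6 = 16/3 kN
  R_B = Pa/L = 8·2/6 = 8/3 kN
Load 3 — triangular load w₀=19 kN/m (0→w₀ over full span):
  R_A = w₀L/6 = 19·6/6 = 19 kN
  R_B = w₀L/3 = 19·6/3 = 38 kN
Superposition: R_A = 482/15 kN, R_B = 688/15 kN

R_A = 482/15 kN, R_B = 688/15 kN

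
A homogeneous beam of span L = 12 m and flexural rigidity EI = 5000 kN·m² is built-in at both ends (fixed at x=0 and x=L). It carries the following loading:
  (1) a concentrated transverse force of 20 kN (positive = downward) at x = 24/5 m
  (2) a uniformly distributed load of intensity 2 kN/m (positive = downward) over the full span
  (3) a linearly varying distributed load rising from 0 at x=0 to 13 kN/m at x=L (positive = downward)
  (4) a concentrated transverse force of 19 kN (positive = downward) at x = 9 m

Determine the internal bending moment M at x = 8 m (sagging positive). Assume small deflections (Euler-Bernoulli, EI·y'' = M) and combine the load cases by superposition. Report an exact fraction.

M(8) = 210737/3600 kN·m

Load 1 — point force P=20 kN at a=24/5 m (b=L-a=36/5):
  M_1 = Pa²(a+3b)(L-x)/L³ - Pa²b/L²  [x>a] = 20·(24/5)²·((24/5)+3·(36/5))·(12-8)/12³ - 20·(24/5)²·(36/5)/12² = 128/25 kN·m
Load 2 — uniform load w=2 kN/m over full span:
  M_2 = wLx/2 - wL²/12 - wx²/2 = 2·12·8/2 - 2·12²/12 - 2·8²/2 = 8 kN·m
Load 3 — triangular load w₀=13 kN/m (0→w₀ over full span):
  M_3 = 3w₀Lx/20 - w₀L²/30 - w₀x³/(6L) = 3·13·12·8/20 - 13·12²/30 - 13·8³/(6·12) = 1456/45 kN·m
Load 4 — point force P=19 kN at a=9 m (b=L-a=3):
  M_4 = Pb²(3a+b)x/L³ - Pab²/L²  [x≤a] = 19·3²·(3·9+3)·8/12³ - 19·9·3²/12² = 209/16 kN·m
Superposition: M = Σ M_i = 210737/3600 kN·m ≈ 58.538056 kN·m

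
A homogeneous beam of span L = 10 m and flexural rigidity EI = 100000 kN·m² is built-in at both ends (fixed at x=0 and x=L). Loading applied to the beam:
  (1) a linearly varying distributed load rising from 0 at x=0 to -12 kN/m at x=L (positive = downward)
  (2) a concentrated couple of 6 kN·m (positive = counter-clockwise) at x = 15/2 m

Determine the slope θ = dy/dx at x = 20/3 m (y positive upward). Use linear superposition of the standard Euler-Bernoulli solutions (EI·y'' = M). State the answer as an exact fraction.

Load 1 — triangular load w₀=-12 kN/m (0→w₀ over full span):
  θ_1 = -w₀(2x(L-x)(L-2x)(x+2L)+x²(L-x)²)/(120LEI) = -(-12)·(2·(20/3)·(10-(20/3))·(10-2·(20/3))·((20/3)+2·10)+(20/3)²·(10-(20/3))²)/(120·10·100000) = -7/20250 rad
Load 2 — applied couple M₀=6 kN·m at a=15/2 m (b=L-a=5/2):
  θ_2 = (R_Ax²/2 - M_Ax)/EI  [x≤a] with R_A=27/40, M_A=15/8 = ((27/40)·(20/3)²/2 - (15/8)·(20/3))/100000 = 1/40000 rad
Superposition: θ = Σ θ_i = -1039/3240000 rad ≈ -0.000321 rad

θ(20/3) = -1039/3240000 rad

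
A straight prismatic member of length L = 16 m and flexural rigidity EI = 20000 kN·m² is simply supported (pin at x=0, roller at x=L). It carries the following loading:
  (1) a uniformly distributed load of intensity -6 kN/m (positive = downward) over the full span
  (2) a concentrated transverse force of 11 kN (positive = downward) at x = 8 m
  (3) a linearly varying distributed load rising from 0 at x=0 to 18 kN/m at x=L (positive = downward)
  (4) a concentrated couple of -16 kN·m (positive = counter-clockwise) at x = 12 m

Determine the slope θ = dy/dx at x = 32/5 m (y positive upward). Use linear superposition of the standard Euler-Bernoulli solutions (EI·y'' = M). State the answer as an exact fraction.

θ(32/5) = -64517/4687500 rad

Load 1 — uniform load w=-6 kN/m over full span:
  θ_1 = -w(L³-6Lx²+4x³)/(24EI) = -(-6)·(16³-6·16·(32/5)²+4·(32/5)³)/(24·20000) = 1184/78125 rad
Load 2 — point force P=11 kN at a=8 m (b=L-a=8):
  θ_2 = -Pb(L²-b²-3x²)/(6LEI)  [x≤a] = -11·8·(16²-8²-3·(32/5)²)/(6·16·20000) = -99/31250 rad
Load 3 — triangular load w₀=18 kN/m (0→w₀ over full span):
  θ_3 = -w₀(7L⁴-30L²x²+15x⁴)/(360LEI) = -18·(7·16⁴-30·16²·(32/5)²+15·(32/5)⁴)/(360·16·20000) = -10336/390625 rad
Load 4 — applied couple M₀=-16 kN·m at a=12 m (b=L-a=4):
  θ_4 = (M₀x²/(2L)+C₁)/EI  [x≤a] with C₁=M₀(3b²-L²)/(6L)=104/3 = ((-16)·(32/5)²/(2·16)+(104/3))/20000 = 133/187500 rad
Superposition: θ = Σ θ_i = -64517/4687500 rad ≈ -0.013764 rad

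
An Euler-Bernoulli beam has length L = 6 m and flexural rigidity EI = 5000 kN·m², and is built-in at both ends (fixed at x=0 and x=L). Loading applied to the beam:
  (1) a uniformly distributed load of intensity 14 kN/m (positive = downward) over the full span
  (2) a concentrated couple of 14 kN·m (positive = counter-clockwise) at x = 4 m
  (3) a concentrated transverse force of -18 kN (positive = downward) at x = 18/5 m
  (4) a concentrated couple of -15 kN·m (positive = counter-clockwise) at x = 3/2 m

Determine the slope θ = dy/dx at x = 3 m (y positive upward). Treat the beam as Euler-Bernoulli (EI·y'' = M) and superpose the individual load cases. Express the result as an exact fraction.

θ(3) = 15993/20000000 rad

Load 1 — uniform load w=14 kN/m over full span:
  θ_1 = -wx(L-x)(L-2x)/(12EI) = -14·3·(6-3)·(6-2·3)/(12·5000) = 0 rad
Load 2 — applied couple M₀=14 kN·m at a=4 m (b=L-a=2):
  θ_2 = (R_Ax²/2 - M_Ax)/EI  [x≤a] with R_A=28/9, M_A=14/3 = ((28/9)·3²/2 - (14/3)·3)/5000 = 0 rad
Load 3 — point force P=-18 kN at a=18/5 m (b=L-a=12/5):
  θ_3 = -Pb²x(2aL-(3a+b)x)/(2L³EI)  [x≤a] = -(-18)·(12/5)²·3·(2·(18/5)·6-(3·(18/5)+(12/5))·3)/(2·6³·5000) = 81/156250 rad
Load 4 — applied couple M₀=-15 kN·m at a=3/2 m (b=L-a=9/2):
  θ_4 = (R_Ax²/2 - M_Ax - M₀(x-a))/EI  [x>a] with R_A=-45/16, M_A=45/16 = ((-45/16)·3²/2 - (45/16)·3 - (-15)·(3-(3/2)))/5000 = 9/32000 rad
Superposition: θ = Σ θ_i = 15993/20000000 rad ≈ 0.000800 rad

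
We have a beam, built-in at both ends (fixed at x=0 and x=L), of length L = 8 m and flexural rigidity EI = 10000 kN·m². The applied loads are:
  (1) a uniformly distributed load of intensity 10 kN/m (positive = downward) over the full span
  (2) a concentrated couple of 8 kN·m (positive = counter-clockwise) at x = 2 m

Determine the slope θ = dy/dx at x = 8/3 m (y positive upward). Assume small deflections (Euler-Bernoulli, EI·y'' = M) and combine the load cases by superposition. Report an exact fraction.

θ(8/3) = -293/101250 rad

Load 1 — uniform load w=10 kN/m over full span:
  θ_1 = -wx(L-x)(L-2x)/(12EI) = -10·(8/3)·(8-(8/3))·(8-2·(8/3))/(12·10000) = -32/10125 rad
Load 2 — applied couple M₀=8 kN·m at a=2 m (b=L-a=6):
  θ_2 = (R_Ax²/2 - M_Ax - M₀(x-a))/EI  [x>a] with R_A=9/8, M_A=-3/2 = ((9/8)·(8/3)²/2 - (-3/2)·(8/3) - 8·((8/3)-2))/10000 = 1/3750 rad
Superposition: θ = Σ θ_i = -293/101250 rad ≈ -0.002894 rad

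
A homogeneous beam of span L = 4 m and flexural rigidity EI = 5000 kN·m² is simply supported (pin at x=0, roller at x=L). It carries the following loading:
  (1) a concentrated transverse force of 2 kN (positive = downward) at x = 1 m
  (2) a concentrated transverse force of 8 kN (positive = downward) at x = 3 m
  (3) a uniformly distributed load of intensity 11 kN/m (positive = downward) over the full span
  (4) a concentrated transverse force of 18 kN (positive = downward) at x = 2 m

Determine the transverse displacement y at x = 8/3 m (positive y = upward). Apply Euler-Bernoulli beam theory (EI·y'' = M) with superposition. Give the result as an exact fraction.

y(8/3) = -14773/1215000 m

Load 1 — point force P=2 kN at a=1 m (b=L-a=3):
  y_1 = -Pa(L-x)(2Lx-a²-x²)/(6LEI)  [x>a] = -2·1·(4-(8/3))·(2·4·(8/3)-1²-(8/3)²)/(6·4·5000) = -119/405000 m
Load 2 — point force P=8 kN at a=3 m (b=L-a=1):
  y_2 = -Pbx(L²-b²-x²)/(6LEI)  [x≤a] = -8·1·(8/3)·(4²-1²-(8/3)²)/(6·4·5000) = -71/50625 m
Load 3 — uniform load w=11 kN/m over full span:
  y_3 = -wx(L³-2Lx²+x³)/(24EI) = -11·(8/3)·(4³-2·4·(8/3)²+(8/3)³)/(24·5000) = -968/151875 m
Load 4 — point force P=18 kN at a=2 m (b=L-a=2):
  y_4 = -Pa(L-x)(2Lx-a²-x²)/(6LEI)  [x>a] = -18·2·(4-(8/3))·(2·4·(8/3)-2²-(8/3)²)/(6·4·5000) = -23/5625 m
Superposition: y = Σ y_i = -14773/1215000 m ≈ -0.012159 m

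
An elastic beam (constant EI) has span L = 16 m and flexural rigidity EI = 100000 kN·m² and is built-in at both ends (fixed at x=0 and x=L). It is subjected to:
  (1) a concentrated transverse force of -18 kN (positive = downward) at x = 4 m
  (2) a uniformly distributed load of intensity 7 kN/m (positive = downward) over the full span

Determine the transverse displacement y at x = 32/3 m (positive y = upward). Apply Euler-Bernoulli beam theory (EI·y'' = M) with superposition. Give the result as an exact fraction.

y(32/3) = -2/243 m

Load 1 — point force P=-18 kN at a=4 m (b=L-a=12):
  y_1 = -Pa²(L-x)²(3bL-(3b+a)(L-x))/(6L³EI)  [x>a] = -(-18)·4²·(16-(32/3))²·(3·12·16-(3·12+4)·(16-(32/3)))/(6·16³·100000) = 34/28125 m
Load 2 — uniform load w=7 kN/m over full span:
  y_2 = -wx²(L-x)²/(24EI) = -7·(32/3)²·(16-(32/3))²/(24·100000) = -7168/759375 m
Superposition: y = Σ y_i = -2/243 m ≈ -0.008230 m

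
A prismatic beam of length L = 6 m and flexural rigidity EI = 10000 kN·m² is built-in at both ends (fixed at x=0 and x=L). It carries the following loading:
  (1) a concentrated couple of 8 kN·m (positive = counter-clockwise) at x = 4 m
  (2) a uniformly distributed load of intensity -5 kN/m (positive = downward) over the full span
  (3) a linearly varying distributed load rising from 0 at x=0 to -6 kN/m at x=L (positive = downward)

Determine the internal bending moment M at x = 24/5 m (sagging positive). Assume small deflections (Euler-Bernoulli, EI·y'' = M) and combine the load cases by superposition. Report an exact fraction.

M(24/5) = -683/375 kN·m

Load 1 — applied couple M₀=8 kN·m at a=4 m (b=L-a=2):
  M_1 = R_Ax - M_A - M₀  [x>a] with R_A=16/9, M_A=8/3 = (16/9)·(24/5) - (8/3) - 8 = -32/15 kN·m
Load 2 — uniform load w=-5 kN/m over full span:
  M_2 = wLx/2 - wL²/12 - wx²/2 = (-5)·6·(24/5)/2 - (-5)·6²/12 - (-5)·(24/5)²/2 = 3/5 kN·m
Load 3 — triangular load w₀=-6 kN/m (0→w₀ over full span):
  M_3 = 3w₀Lx/20 - w₀L²/30 - w₀x³/(6L) = 3·(-6)·6·(24/5)/20 - (-6)·6²/30 - (-6)·(24/5)³/(6·6) = -36/125 kN·m
Superposition: M = Σ M_i = -683/375 kN·m ≈ -1.821333 kN·m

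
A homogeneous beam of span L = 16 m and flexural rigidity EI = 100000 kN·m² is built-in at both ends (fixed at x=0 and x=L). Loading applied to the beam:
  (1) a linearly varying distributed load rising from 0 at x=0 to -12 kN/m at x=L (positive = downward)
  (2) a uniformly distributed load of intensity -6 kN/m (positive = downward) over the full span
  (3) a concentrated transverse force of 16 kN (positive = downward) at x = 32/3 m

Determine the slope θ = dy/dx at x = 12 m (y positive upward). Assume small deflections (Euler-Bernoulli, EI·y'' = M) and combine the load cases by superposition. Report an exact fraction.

θ(12) = -1867/562500 rad

Load 1 — triangular load w₀=-12 kN/m (0→w₀ over full span):
  θ_1 = -w₀(2x(L-x)(L-2x)(x+2L)+x²(L-x)²)/(120LEI) = -(-12)·(2·12·(16-12)·(16-2·12)·(12+2·16)+12²·(16-12)²)/(120·16·100000) = -123/62500 rad
Load 2 — uniform load w=-6 kN/m over full span:
  θ_2 = -wx(L-x)(L-2x)/(12EI) = -(-6)·12·(16-12)·(16-2·12)/(12·100000) = -6/3125 rad
Load 3 — point force P=16 kN at a=32/3 m (b=L-a=16/3):
  θ_3 = Pa²(L-x)(2bL-(3b+a)(L-x))/(2L³EI)  [x>a] = 16·(32/3)²·(16-12)·(2·(16/3)·16-(3·(16/3)+(32/3))·(16-12))/(2·16³·100000) = 16/28125 rad
Superposition: θ = Σ θ_i = -1867/562500 rad ≈ -0.003319 rad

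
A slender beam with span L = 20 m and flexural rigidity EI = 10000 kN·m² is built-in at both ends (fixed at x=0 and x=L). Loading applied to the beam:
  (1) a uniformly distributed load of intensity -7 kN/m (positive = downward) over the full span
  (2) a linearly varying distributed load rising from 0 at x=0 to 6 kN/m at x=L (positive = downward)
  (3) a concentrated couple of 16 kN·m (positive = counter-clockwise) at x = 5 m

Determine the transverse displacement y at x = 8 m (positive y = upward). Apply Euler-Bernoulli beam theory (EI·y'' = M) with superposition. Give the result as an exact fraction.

y(8) = 5259/31250 m

Load 1 — uniform load w=-7 kN/m over full span:
  y_1 = -wx²(L-x)²/(24EI) = -(-7)·8²·(20-8)²/(24·10000) = 168/625 m
Load 2 — triangular load w₀=6 kN/m (0→w₀ over full span):
  y_2 = -w₀x²(L-x)²(x+2L)/(120LEI) = -6·8²·(20-8)²·(8+2·20)/(120·20·10000) = -1728/15625 m
Load 3 — applied couple M₀=16 kN·m at a=5 m (b=L-a=15):
  y_3 = (R_Ax³/6 - M_Ax²/2 - M₀(x-a)²/2)/EI  [x>a] with R_A=9/10, M_A=-3 = ((9/10)·8³/6 - (-3)·8²/2 - 16·(8-5)²/2)/10000 = 63/6250 m
Superposition: y = Σ y_i = 5259/31250 m ≈ 0.168288 m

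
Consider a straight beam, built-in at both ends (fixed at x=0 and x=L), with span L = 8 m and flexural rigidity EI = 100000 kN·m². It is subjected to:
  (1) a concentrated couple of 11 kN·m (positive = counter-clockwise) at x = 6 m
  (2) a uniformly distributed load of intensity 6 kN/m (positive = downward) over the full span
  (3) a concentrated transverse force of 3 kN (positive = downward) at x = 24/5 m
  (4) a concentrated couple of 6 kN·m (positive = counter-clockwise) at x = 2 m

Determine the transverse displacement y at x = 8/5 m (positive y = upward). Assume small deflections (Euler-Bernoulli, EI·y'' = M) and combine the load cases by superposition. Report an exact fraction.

y(8/5) = -232583/781250000 m

Load 1 — applied couple M₀=11 kN·m at a=6 m (b=L-a=2):
  y_1 = (R_Ax³/6 - M_Ax²/2)/EI  [x≤a] with R_A=99/64, M_A=55/16 = ((99/64)·(8/5)³/6 - (55/16)·(8/5)²/2)/100000 = -209/6250000 m
Load 2 — uniform load w=6 kN/m over full span:
  y_2 = -wx²(L-x)²/(24EI) = -6·(8/5)²·(8-(8/5))²/(24·100000) = -512/1953125 m
Load 3 — point force P=3 kN at a=24/5 m (b=L-a=16/5):
  y_3 = -Pb²x²(3aL-(3a+b)x)/(6L³EI)  [x≤a] = -3·(16/5)²·(8/5)²·(3·(24/5)·8-(3·(24/5)+(16/5))·(8/5))/(6·8³·100000) = -1088/48828125 m
Load 4 — applied couple M₀=6 kN·m at a=2 m (b=L-a=6):
  y_4 = (R_Ax³/6 - M_Ax²/2)/EI  [x≤a] with R_A=27/32, M_A=-9/8 = ((27/32)·(8/5)³/6 - (-9/8)·(8/5)²/2)/100000 = 63/3125000 m
Superposition: y = Σ y_i = -232583/781250000 m ≈ -0.000298 m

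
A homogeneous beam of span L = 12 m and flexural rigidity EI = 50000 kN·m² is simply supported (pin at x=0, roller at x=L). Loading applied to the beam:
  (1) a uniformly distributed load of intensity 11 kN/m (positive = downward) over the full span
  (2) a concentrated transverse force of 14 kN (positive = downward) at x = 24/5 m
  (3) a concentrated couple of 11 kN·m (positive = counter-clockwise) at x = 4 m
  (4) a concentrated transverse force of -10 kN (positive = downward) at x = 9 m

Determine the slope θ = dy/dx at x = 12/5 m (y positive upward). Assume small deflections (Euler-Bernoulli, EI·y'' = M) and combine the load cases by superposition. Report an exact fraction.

θ(12/5) = -1009609/75000000 rad

Load 1 — uniform load w=11 kN/m over full span:
  θ_1 = -w(L³-6Lx²+4x³)/(24EI) = -11·(12³-6·12·(12/5)²+4·(12/5)³)/(24·50000) = -9801/781250 rad
Load 2 — point force P=14 kN at a=24/5 m (b=L-a=36/5):
  θ_2 = -Pb(L²-b²-3x²)/(6LEI)  [x≤a] = -14·(36/5)·(12²-(36/5)²-3·(12/5)²)/(6·12·50000) = -819/390625 rad
Load 3 — applied couple M₀=11 kN·m at a=4 m (b=L-a=8):
  θ_3 = (M₀x²/(2L)+C₁)/EI  [x≤a] with C₁=M₀(3b²-L²)/(6L)=22/3 = (11·(12/5)²/(2·12)+(22/3))/50000 = 187/937500 rad
Load 4 — point force P=-10 kN at a=9 m (b=L-a=3):
  θ_4 = -Pb(L²-b²-3x²)/(6LEI)  [x≤a] = -(-10)·3·(12²-3²-3·(12/5)²)/(6·12·50000) = 981/1000000 rad
Superposition: θ = Σ θ_i = -1009609/75000000 rad ≈ -0.013461 rad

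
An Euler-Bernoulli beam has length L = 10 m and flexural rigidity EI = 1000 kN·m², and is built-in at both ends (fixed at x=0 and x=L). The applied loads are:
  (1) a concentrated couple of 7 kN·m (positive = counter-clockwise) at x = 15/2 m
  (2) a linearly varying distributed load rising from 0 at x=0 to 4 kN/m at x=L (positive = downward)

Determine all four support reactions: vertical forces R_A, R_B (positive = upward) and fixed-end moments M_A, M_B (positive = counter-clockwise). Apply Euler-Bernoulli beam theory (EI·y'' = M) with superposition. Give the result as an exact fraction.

R_A = 543/80 kN, M_A = 745/48 kN·m, R_B = 1057/80 kN, M_B = -341/16 kN·m

Load 1 — applied couple M₀=7 kN·m at a=15/2 m (b=L-a=5/2):
  R_A = 6M₀ab/L³ = 6·7·(15/2)·(5/2)/10³ = 63/80 kN
  M_A = M₀b(2a-b)/L² = 7·(5/2)·(2·(15/2)-(5/2))/10² = 35/16 kN·m
  R_B = -6M₀ab/L³ = -6·7·(15/2)·(5/2)/10³ = -63/80 kN
  M_B = M₀a(2b-a)/L² = 7·(15/2)·(2·(5/2)-(15/2))/10² = -21/16 kN·m
Load 2 — triangular load w₀=4 kN/m (0→w₀ over full span):
  R_A = 3w₀L/20 = 3·4·10/20 = 6 kN
  M_A = w₀L²/30 = 4·10²/30 = 40/3 kN·m
  R_B = 7w₀L/20 = 7·4·10/20 = 14 kN
  M_B = -w₀L²/20 = -4·10²/20 = -20 kN·m
Superposition: R_A = 543/80 kN, M_A = 745/48 kN·m, R_B = 1057/80 kN, M_B = -341/16 kN·m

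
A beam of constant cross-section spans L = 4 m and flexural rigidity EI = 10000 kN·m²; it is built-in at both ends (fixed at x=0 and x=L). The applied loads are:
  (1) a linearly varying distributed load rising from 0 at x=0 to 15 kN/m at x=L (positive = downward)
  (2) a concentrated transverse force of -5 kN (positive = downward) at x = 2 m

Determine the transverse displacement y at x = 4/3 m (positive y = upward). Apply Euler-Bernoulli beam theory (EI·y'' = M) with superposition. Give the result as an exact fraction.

y(4/3) = -149/607500 m

Load 1 — triangular load w₀=15 kN/m (0→w₀ over full span):
  y_1 = -w₀x²(L-x)²(x+2L)/(120LEI) = -15·(4/3)²·(4-(4/3))²·((4/3)+2·4)/(120·4·10000) = -56/151875 m
Load 2 — point force P=-5 kN at a=2 m (b=L-a=2):
  y_2 = -Pb²x²(3aL-(3a+b)x)/(6L³EI)  [x≤a] = -(-5)·2²·(4/3)²·(3·2·4-(3·2+2)·(4/3))/(6·4³·10000) = 1/8100 m
Superposition: y = Σ y_i = -149/607500 m ≈ -0.000245 m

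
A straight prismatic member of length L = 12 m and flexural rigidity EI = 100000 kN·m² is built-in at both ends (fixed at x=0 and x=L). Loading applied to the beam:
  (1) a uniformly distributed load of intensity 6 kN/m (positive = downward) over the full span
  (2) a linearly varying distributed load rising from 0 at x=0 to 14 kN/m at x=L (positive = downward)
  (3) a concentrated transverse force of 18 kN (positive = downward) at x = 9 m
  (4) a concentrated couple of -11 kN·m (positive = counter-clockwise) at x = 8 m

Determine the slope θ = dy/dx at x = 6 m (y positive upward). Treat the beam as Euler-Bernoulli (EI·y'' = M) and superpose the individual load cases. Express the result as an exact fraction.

Load 1 — uniform load w=6 kN/m over full span:
  θ_1 = -wx(L-x)(L-2x)/(12EI) = -6·6·(12-6)·(12-2·6)/(12·100000) = 0 rad
Load 2 — triangular load w₀=14 kN/m (0→w₀ over full span):
  θ_2 = -w₀(2x(L-x)(L-2x)(x+2L)+x²(L-x)²)/(120LEI) = -14·(2·6·(12-6)·(12-2·6)·(6+2·12)+6²·(12-6)²)/(120·12·100000) = -63/500000 rad
Load 3 — point force P=18 kN at a=9 m (b=L-a=3):
  θ_3 = -Pb²x(2aL-(3a+b)x)/(2L³EI)  [x≤a] = -18·3²·6·(2·9·12-(3·9+3)·6)/(2·12³·100000) = -81/800000 rad
Load 4 — applied couple M₀=-11 kN·m at a=8 m (b=L-a=4):
  θ_4 = (R_Ax²/2 - M_Ax)/EI  [x≤a] with R_A=-11/9, M_A=-11/3 = ((-11/9)·6²/2 - (-11/3)·6)/100000 = 0 rad
Superposition: θ = Σ θ_i = -909/4000000 rad ≈ -0.000227 rad

θ(6) = -909/4000000 rad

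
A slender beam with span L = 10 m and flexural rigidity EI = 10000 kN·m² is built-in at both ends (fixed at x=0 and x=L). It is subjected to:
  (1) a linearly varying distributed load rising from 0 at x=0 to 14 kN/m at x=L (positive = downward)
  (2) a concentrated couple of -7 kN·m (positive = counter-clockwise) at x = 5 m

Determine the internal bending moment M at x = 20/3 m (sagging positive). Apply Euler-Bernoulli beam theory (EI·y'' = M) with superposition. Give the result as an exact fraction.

M(20/3) = 8407/324 kN·m

Load 1 — triangular load w₀=14 kN/m (0→w₀ over full span):
  M_1 = 3w₀Lx/20 - w₀L²/30 - w₀x³/(6L) = 3·14·10·(20/3)/20 - 14·10²/30 - 14·(20/3)³/(6·10) = 1960/81 kN·m
Load 2 — applied couple M₀=-7 kN·m at a=5 m (b=L-a=5):
  M_2 = R_Ax - M_A - M₀  [x>a] with R_A=-21/20, M_A=-7/4 = (-21/20)·(20/3) - (-7/4) - (-7) = 7/4 kN·m
Superposition: M = Σ M_i = 8407/324 kN·m ≈ 25.947531 kN·m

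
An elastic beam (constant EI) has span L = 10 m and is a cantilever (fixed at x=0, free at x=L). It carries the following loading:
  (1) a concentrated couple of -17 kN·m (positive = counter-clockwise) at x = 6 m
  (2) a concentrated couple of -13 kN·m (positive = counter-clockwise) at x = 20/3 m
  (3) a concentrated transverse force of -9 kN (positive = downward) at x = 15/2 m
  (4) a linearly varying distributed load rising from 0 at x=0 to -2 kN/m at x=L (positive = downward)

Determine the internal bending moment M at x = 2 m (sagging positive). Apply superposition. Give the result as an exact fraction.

Load 1 — applied couple M₀=-17 kN·m at a=6 m (b=L-a=4):
  M_1 = M₀  [x≤a] = (-17) = -17 kN·m
Load 2 — applied couple M₀=-13 kN·m at a=20/3 m (b=L-a=10/3):
  M_2 = M₀  [x≤a] = (-13) = -13 kN·m
Load 3 — point force P=-9 kN at a=15/2 m (b=L-a=5/2):
  M_3 = -P(a-x)  [x≤a] = -(-9)·((15/2)-2) = 99/2 kN·m
Load 4 — triangular load w₀=-2 kN/m (0→w₀ over full span):
  M_4 = w₀Lx/2 - w₀L²/3 - w₀x³/(6L) = (-2)·10·2/2 - (-2)·10²/3 - (-2)·2³/(6·10) = 704/15 kN·m
Superposition: M = Σ M_i = 1993/30 kN·m ≈ 66.433333 kN·m

M(2) = 1993/30 kN·m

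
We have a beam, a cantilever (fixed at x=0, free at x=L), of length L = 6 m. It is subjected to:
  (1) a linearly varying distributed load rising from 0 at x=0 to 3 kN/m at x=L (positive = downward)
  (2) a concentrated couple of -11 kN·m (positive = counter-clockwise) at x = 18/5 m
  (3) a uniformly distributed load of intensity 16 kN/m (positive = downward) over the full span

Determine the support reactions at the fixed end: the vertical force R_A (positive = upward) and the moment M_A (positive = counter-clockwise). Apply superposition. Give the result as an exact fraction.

Load 1 — triangular load w₀=3 kN/m (0→w₀ over full span):
  R_A = w₀L/2 = 3·6/2 = 9 kN
  M_A = w₀L²/3 = 3·6²/3 = 36 kN·m
Load 2 — applied couple M₀=-11 kN·m at a=18/5 m (b=L-a=12/5):
  R_A = 0 kN
  M_A = -M₀ = -(-11) = 11 kN·m
Load 3 — uniform load w=16 kN/m over full span:
  R_A = wL = 16·6 = 96 kN
  M_A = wL²/2 = 16·6²/2 = 288 kN·m
Superposition: R_A = 105 kN, M_A = 335 kN·m

R_A = 105 kN, M_A = 335 kN·m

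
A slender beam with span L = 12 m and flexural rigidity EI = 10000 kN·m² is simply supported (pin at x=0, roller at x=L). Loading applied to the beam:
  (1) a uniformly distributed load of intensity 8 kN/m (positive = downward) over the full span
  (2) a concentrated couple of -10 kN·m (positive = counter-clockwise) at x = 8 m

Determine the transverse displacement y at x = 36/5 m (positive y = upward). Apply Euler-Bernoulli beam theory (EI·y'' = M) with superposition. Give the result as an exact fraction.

Load 1 — uniform load w=8 kN/m over full span:
  y_1 = -wx(L³-2Lx²+x³)/(24EI) = -8·(36/5)·(12³-2·12·(36/5)²+(36/5)³)/(24·10000) = -80352/390625 m
Load 2 — applied couple M₀=-10 kN·m at a=8 m (b=L-a=4):
  y_2 = (M₀x³/(6L)+C₁x)/EI  [x≤a] with C₁=M₀(3b²-L²)/(6L)=40/3 = ((-10)·(36/5)³/(6·12)+(40/3)·(36/5))/10000 = 69/15625 m
Superposition: y = Σ y_i = -78627/390625 m ≈ -0.201285 m

y(36/5) = -78627/390625 m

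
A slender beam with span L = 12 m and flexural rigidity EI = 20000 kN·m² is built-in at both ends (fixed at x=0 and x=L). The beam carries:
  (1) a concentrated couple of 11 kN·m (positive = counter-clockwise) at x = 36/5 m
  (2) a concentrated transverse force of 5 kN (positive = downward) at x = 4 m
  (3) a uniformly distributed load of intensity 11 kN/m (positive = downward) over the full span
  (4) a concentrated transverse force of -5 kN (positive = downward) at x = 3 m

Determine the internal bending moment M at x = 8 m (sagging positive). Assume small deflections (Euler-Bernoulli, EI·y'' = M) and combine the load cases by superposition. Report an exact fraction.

Load 1 — applied couple M₀=11 kN·m at a=36/5 m (b=L-a=24/5):
  M_1 = R_Ax - M_A - M₀  [x>a] with R_A=33/25, M_A=88/25 = (33/25)·8 - (88/25) - 11 = -99/25 kN·m
Load 2 — point force P=5 kN at a=4 m (b=L-a=8):
  M_2 = Pa²(a+3b)(L-x)/L³ - Pa²b/L²  [x>a] = 5·4²·(4+3·8)·(12-8)/12³ - 5·4²·8/12² = 20/27 kN·m
Load 3 — uniform load w=11 kN/m over full span:
  M_3 = wLx/2 - wL²/12 - wx²/2 = 11·12·8/2 - 11·12²/12 - 11·8²/2 = 44 kN·m
Load 4 — point force P=-5 kN at a=3 m (b=L-a=9):
  M_4 = Pa²(a+3b)(L-x)/L³ - Pa²b/L²  [x>a] = (-5)·3²·(3+3·9)·(12-8)/12³ - (-5)·3²·9/12² = -5/16 kN·m
Superposition: M = Σ M_i = 437057/10800 kN·m ≈ 40.468241 kN·m

M(8) = 437057/10800 kN·m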